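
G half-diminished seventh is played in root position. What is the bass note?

G half-diminished seventh is G–Bb–Db–F. Root position places the root in the bass: G.

G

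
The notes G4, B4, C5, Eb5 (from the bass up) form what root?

C

Reordering G, B, C, Eb into stacked thirds gives C–Eb–G–B; the bottom of that stack, C, is the root.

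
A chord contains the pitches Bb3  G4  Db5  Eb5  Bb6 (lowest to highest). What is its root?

Eb

Reordering Bb, G, Db, Eb into stacked thirds gives Eb–G–Bb–Db; the bottom of that stack, Eb, is the root.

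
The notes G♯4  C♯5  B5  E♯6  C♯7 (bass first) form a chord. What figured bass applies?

The notes G#, C#, B, E# stack in thirds as C#–E#–G#–B — a C# dominant seventh chord. The bass G# is the fifth, so this is second inversion: figured 4/3.

4/3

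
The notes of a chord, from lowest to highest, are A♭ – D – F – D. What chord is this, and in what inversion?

Reducing to letter names: Ab, D, F. These stack in thirds as D–F–Ab — a D diminished triad.
Ab is the fifth of D diminished; fifth in the bass means second inversion (figured bass 6/4).

D diminished, second inversion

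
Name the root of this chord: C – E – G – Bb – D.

The distinct letter names are C, E, G, Bb, D. Arranged as a stack of thirds they read C–E–G–Bb–D, so C is the root (a C dominant ninth chord).

C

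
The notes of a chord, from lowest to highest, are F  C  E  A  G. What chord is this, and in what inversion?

Reducing to letter names: F, C, E, A, G. These stack in thirds as F–A–C–E–G — an F major ninth chord.
The lowest note is F, the root of the chord, so this is root position.

F major ninth, root position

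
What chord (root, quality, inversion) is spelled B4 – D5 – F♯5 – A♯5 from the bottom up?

B minor-major seventh, root position

Reducing to letter names: B, D, F#, A#. These stack in thirds as B–D–F#–A# — a B minor-major seventh chord.
B is the root of B minor-major seventh; root in the bass means root position (figured bass 7).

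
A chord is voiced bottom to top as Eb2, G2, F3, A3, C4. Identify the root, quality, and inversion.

Reducing to letter names: Eb, G, F, A, C. These stack in thirds as F–A–C–Eb–G — an F dominant ninth chord.
The lowest note is Eb, the seventh of the chord, so this is third inversion.

F dominant ninth, third inversion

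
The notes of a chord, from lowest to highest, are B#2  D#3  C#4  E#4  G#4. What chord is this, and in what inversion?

Reducing to letter names: B#, D#, C#, E#, G#. These stack in thirds as C#–E#–G#–B#–D# — a C# major ninth chord.
The lowest note is B#, the seventh of the chord, so this is third inversion.

C# major ninth, third inversion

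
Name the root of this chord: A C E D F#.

A, C, E, D, F# are the tones of a D dominant ninth chord (D–F#–A–C–E), making D the root.

D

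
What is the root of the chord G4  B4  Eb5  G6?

Eb

G, B, Eb are the tones of an Eb augmented triad (Eb–G–B), making Eb the root.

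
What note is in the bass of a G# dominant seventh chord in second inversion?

D#

In second inversion the fifth is lowest. For G# dominant seventh (G#–B#–D#–F#) that is D#.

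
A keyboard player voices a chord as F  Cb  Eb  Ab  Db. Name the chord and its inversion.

Reducing to letter names: F, Cb, Eb, Ab, Db. These stack in thirds as Db–F–Ab–Cb–Eb — a Db dominant ninth chord.
The lowest note is F, the third of the chord, so this is first inversion.

Db dominant ninth, first inversion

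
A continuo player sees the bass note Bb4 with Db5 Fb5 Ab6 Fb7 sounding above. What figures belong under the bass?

The notes Bb, Db, Fb, Ab stack in thirds as Bb–Db–Fb–Ab — a Bb half-diminished seventh chord. The bass Bb is the root, so this is root position: figured 7.

7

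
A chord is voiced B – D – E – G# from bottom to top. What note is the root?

E

The distinct letter names are B, D, E, G#. Arranged as a stack of thirds they read E–G#–B–D, so E is the root (an E dominant seventh chord).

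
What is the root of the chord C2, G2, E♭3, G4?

The distinct letter names are C, G, Eb. Arranged as a stack of thirds they read C–Eb–G, so C is the root (a C minor triad).

C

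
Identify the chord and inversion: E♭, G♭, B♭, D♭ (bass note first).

Eb minor seventh, root position

The pitch classes Eb, Gb, Bb, Db arrange in thirds as Eb–Gb–Bb–Db: an Eb minor seventh chord.
The lowest note is Eb, the root of the chord, so this is root position (figured bass 7).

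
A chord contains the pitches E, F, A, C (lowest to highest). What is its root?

E, F, A, C are the tones of an F major seventh chord (F–A–C–E), making F the root.

F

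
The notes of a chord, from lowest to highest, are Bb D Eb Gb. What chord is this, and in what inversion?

The distinct note names are Bb, D, Eb, Gb. Stacked in thirds they read Eb–Gb–Bb–D, which is a minor-major seventh chord on Eb.
The lowest note is Bb, the fifth of the chord, so this is second inversion (figured bass 4/3).

Eb minor-major seventh, second inversion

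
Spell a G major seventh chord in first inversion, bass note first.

B, D, F#, G

Spelling G major seventh: G–B–D–F#. In first inversion the third is bass, giving B, D, F#, G from the bottom.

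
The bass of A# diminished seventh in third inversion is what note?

G

In third inversion the seventh is lowest. For A# diminished seventh (A#–C#–E–G) that is G.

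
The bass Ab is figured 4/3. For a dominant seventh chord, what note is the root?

Db

The figures 4/3 mean the fifth of the chord is in the bass. If Ab is the fifth of a dominant seventh chord, the root is Db (chord tones Db–F–Ab–Cb).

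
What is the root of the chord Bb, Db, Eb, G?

Eb

Reordering Bb, Db, Eb, G into stacked thirds gives Eb–G–Bb–Db; the bottom of that stack, Eb, is the root.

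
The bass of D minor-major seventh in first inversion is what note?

F

D minor-major seventh is D–F–A–C#. First inversion places the third in the bass: F.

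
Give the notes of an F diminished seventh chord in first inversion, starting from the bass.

The chord tones are F–Ab–Cb–Ebb. With the third (Ab) lowest for first inversion: Ab, Cb, Ebb, F.

Ab, Cb, Ebb, F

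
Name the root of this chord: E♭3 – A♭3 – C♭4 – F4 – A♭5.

F

Eb, Ab, Cb, F are the tones of an F half-diminished seventh chord (F–Ab–Cb–Eb), making F the root.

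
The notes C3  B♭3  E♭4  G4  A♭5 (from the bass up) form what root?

Ab

C, Bb, Eb, G, Ab are the tones of an Ab major ninth chord (Ab–C–Eb–G–Bb), making Ab the root.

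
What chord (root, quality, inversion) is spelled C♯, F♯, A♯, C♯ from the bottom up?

F# major, second inversion

The distinct note names are C#, F#, A#. Stacked in thirds they read F#–A#–C#, which is a major triad on F#.
The lowest note is C#, the fifth of the chord, so this is second inversion (figured bass 6/4).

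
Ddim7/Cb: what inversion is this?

third inversion

Ddim7/Cb means D diminished seventh with Cb in the bass. Cb is the seventh of D diminished seventh (D–F–Ab–Cb), so this is third inversion.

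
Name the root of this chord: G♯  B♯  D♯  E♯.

E#

The distinct letter names are G#, B#, D#, E#. Arranged as a stack of thirds they read E#–G#–B#–D#, so E# is the root (an E# minor seventh chord).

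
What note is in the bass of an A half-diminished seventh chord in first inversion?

A half-diminished seventh is A–C–Eb–G. First inversion places the third in the bass: C.

C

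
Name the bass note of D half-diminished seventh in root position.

D

In root position the root is lowest. For D half-diminished seventh (D–F–Ab–C) that is D.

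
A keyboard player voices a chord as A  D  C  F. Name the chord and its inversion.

D minor seventh, second inversion

The pitch classes A, D, C, F arrange in thirds as D–F–A–C: a D minor seventh chord.
The lowest note is A, the fifth of the chord, so this is second inversion (figured bass 4/3).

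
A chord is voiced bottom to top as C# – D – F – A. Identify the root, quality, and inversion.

The distinct note names are C#, D, F, A. Stacked in thirds they read D–F–A–C#, which is a minor-major seventh chord on D.
The lowest note is C#, the seventh of the chord, so this is third inversion (figured bass 4/2).

D minor-major seventh, third inversion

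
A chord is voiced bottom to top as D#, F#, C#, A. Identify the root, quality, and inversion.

D# half-diminished seventh, root position

The pitch classes D#, F#, C#, A arrange in thirds as D#–F#–A–C#: a D# half-diminished seventh chord.
D# is the root of D# half-diminished seventh; root in the bass means root position (figured bass 7).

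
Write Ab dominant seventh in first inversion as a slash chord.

Ab7/C

First inversion of Ab dominant seventh has the third (C) in the bass. As a slash chord: Ab7/C.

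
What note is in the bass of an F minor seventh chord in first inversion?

The third of F minor seventh (F–Ab–C–Eb) is Ab; that is the bass in first inversion.

Ab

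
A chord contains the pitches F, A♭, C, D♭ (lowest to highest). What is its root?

Db

Reordering F, Ab, C, Db into stacked thirds gives Db–F–Ab–C; the bottom of that stack, Db, is the root.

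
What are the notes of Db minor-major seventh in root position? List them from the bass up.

Db, Fb, Ab, C

Spelling Db minor-major seventh: Db–Fb–Ab–C. In root position the root is bass, giving Db, Fb, Ab, C from the bottom.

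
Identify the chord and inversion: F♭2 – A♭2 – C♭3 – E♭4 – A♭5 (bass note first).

The distinct note names are Fb, Ab, Cb, Eb. Stacked in thirds they read Fb–Ab–Cb–Eb, which is a major seventh chord on Fb.
Fb is the root of Fb major seventh; root in the bass means root position (figured bass 7).

Fb major seventh, root position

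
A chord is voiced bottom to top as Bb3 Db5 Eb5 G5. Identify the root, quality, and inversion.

Reducing to letter names: Bb, Db, Eb, G. These stack in thirds as Eb–G–Bb–Db — an Eb dominant seventh chord.
The lowest note is Bb, the fifth of the chord, so this is second inversion (figured bass 4/3).

Eb dominant seventh, second inversion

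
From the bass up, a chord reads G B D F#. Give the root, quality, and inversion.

Reducing to letter names: G, B, D, F#. These stack in thirds as G–B–D–F# — a G major seventh chord.
With the root (G) in the bass, the chord is in root position (figured bass 7).

G major seventh, root position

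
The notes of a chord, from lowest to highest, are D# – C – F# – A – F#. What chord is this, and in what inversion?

Reducing to letter names: D#, C, F#, A. These stack in thirds as D#–F#–A–C — a D# diminished seventh chord.
The lowest note is D#, the root of the chord, so this is root position (figured bass 7).

D# diminished seventh, root position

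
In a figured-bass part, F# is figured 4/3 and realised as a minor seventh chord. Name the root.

The figures 4/3 mean the fifth of the chord is in the bass. If F# is the fifth of a minor seventh chord, the root is B (chord tones B–D–F#–A).

B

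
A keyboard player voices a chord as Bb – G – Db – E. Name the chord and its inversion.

E diminished seventh, second inversion

The distinct note names are Bb, G, Db, E. Stacked in thirds they read E–G–Bb–Db, which is a diminished seventh chord on E.
Bb is the fifth of E diminished seventh; fifth in the bass means second inversion (figured bass 4/3).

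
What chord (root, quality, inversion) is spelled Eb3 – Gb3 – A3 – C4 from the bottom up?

Reducing to letter names: Eb, Gb, A, C. These stack in thirds as A–C–Eb–Gb — an A diminished seventh chord.
The lowest note is Eb, the fifth of the chord, so this is second inversion (figured bass 4/3).

A diminished seventh, second inversion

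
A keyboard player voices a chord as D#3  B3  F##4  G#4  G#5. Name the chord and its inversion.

Reducing to letter names: D#, B, F##, G#. These stack in thirds as G#–B–D#–F## — a G# minor-major seventh chord.
D# is the fifth of G# minor-major seventh; fifth in the bass means second inversion (figured bass 4/3).

G# minor-major seventh, second inversion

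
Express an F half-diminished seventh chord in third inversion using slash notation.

Fø7/Eb

Third inversion of F half-diminished seventh has the seventh (Eb) in the bass. As a slash chord: Fø7/Eb.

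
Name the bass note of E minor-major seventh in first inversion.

The third of E minor-major seventh (E–G–B–D#) is G; that is the bass in first inversion.

G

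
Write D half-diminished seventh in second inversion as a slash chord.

Second inversion of D half-diminished seventh has the fifth (Ab) in the bass. As a slash chord: Dø7/Ab.

Dø7/Ab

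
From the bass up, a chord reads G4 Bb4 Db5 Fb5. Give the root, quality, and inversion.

G diminished seventh, root position

The pitch classes G, Bb, Db, Fb arrange in thirds as G–Bb–Db–Fb: a G diminished seventh chord.
G is the root of G diminished seventh; root in the bass means root position (figured bass 7).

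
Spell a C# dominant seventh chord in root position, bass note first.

The chord tones are C#–E#–G#–B. With the root (C#) lowest for root position: C#, E#, G#, B.

C#, E#, G#, B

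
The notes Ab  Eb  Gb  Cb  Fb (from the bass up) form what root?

Fb

The distinct letter names are Ab, Eb, Gb, Cb, Fb. Arranged as a stack of thirds they read Fb–Ab–Cb–Eb–Gb, so Fb is the root (an Fb major ninth chord).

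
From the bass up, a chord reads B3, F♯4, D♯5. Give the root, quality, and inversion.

B major, root position

The pitch classes B, F#, D# arrange in thirds as B–D#–F#: a B major triad.
The lowest note is B, the root of the chord, so this is root position (figured bass 5/3).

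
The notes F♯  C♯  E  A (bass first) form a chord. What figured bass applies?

The notes F#, C#, E, A stack in thirds as F#–A–C#–E — an F# minor seventh chord. The bass F# is the root, so this is root position: figured 7.

7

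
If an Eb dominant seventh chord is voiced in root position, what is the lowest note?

Eb dominant seventh is Eb–G–Bb–Db. Root position places the root in the bass: Eb.

Eb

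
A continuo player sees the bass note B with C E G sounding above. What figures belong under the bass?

The notes B, C, E, G stack in thirds as C–E–G–B — a C major seventh chord. The bass B is the seventh, so this is third inversion: figured 4/2.

4/2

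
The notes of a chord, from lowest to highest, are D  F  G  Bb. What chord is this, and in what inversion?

Reducing to letter names: D, F, G, Bb. These stack in thirds as G–Bb–D–F — a G minor seventh chord.
D is the fifth of G minor seventh; fifth in the bass means second inversion (figured bass 4/3).

G minor seventh, second inversion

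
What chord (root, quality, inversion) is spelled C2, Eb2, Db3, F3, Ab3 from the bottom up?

The pitch classes C, Eb, Db, F, Ab arrange in thirds as Db–F–Ab–C–Eb: a Db major ninth chord.
The lowest note is C, the seventh of the chord, so this is third inversion.

Db major ninth, third inversion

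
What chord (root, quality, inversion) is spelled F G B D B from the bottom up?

The pitch classes F, G, B, D arrange in thirds as G–B–D–F: a G dominant seventh chord.
The lowest note is F, the seventh of the chord, so this is third inversion (figured bass 4/2).

G dominant seventh, third inversion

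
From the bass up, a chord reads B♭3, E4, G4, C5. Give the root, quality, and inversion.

C dominant seventh, third inversion

The pitch classes Bb, E, G, C arrange in thirds as C–E–G–Bb: a C dominant seventh chord.
With the seventh (Bb) in the bass, the chord is in third inversion (figured bass 4/2).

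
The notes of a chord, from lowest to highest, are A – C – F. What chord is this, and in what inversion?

F major, first inversion

The pitch classes A, C, F arrange in thirds as F–A–C: an F major triad.
A is the third of F major; third in the bass means first inversion (figured bass 6).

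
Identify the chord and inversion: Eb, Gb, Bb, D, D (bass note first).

Eb minor-major seventh, root position

Reducing to letter names: Eb, Gb, Bb, D. These stack in thirds as Eb–Gb–Bb–D — an Eb minor-major seventh chord.
With the root (Eb) in the bass, the chord is in root position (figured bass 7).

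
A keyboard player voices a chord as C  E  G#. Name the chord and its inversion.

C augmented, root position

Reducing to letter names: C, E, G#. These stack in thirds as C–E–G# — a C augmented triad.
C is the root of C augmented; root in the bass means root position (figured bass 5/3).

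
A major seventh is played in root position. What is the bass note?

In root position the root is lowest. For A major seventh (A–C#–E–G#) that is A.

A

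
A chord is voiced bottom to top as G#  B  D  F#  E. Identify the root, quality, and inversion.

Reducing to letter names: G#, B, D, F#, E. These stack in thirds as E–G#–B–D–F# — an E dominant ninth chord.
G# is the third of E dominant ninth; third in the bass means first inversion.

E dominant ninth, first inversion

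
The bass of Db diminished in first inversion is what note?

Db diminished is Db–Fb–Abb. First inversion places the third in the bass: Fb.

Fb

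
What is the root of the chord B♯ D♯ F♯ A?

Reordering B#, D#, F#, A into stacked thirds gives B#–D#–F#–A; the bottom of that stack, B#, is the root.

B#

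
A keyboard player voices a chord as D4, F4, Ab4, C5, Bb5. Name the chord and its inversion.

The pitch classes D, F, Ab, C, Bb arrange in thirds as Bb–D–F–Ab–C: a Bb dominant ninth chord.
The lowest note is D, the third of the chord, so this is first inversion.

Bb dominant ninth, first inversion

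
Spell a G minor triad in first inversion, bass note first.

Bb, D, G

G minor is G–Bb–D. First inversion puts the third (Bb) in the bass, with the remaining tones above: Bb, D, G.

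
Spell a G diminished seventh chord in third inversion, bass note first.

Fb, G, Bb, Db

Spelling G diminished seventh: G–Bb–Db–Fb. In third inversion the seventh is bass, giving Fb, G, Bb, Db from the bottom.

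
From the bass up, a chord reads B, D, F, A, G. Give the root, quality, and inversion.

Reducing to letter names: B, D, F, A, G. These stack in thirds as G–B–D–F–A — a G dominant ninth chord.
B is the third of G dominant ninth; third in the bass means first inversion.

G dominant ninth, first inversion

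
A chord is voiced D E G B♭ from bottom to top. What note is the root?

E

Reordering D, E, G, Bb into stacked thirds gives E–G–Bb–D; the bottom of that stack, E, is the root.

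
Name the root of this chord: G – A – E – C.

G, A, E, C are the tones of an A minor seventh chord (A–C–E–G), making A the root.

A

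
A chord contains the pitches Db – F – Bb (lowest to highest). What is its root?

Bb

Db, F, Bb are the tones of a Bb minor triad (Bb–Db–F), making Bb the root.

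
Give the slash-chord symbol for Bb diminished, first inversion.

Bbdim/Db

First inversion of Bb diminished has the third (Db) in the bass. As a slash chord: Bbdim/Db.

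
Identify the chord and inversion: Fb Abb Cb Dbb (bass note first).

Dbb major seventh, first inversion

Reducing to letter names: Fb, Abb, Cb, Dbb. These stack in thirds as Dbb–Fb–Abb–Cb — a Dbb major seventh chord.
With the third (Fb) in the bass, the chord is in first inversion (figured bass 6/5).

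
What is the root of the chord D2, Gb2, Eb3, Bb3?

Reordering D, Gb, Eb, Bb into stacked thirds gives Eb–Gb–Bb–D; the bottom of that stack, Eb, is the root.

Eb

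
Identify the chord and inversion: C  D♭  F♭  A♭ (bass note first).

Db minor-major seventh, third inversion

The distinct note names are C, Db, Fb, Ab. Stacked in thirds they read Db–Fb–Ab–C, which is a minor-major seventh chord on Db.
The lowest note is C, the seventh of the chord, so this is third inversion (figured bass 4/2).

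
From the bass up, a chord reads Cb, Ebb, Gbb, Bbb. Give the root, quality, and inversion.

Cb half-diminished seventh, root position

Reducing to letter names: Cb, Ebb, Gbb, Bbb. These stack in thirds as Cb–Ebb–Gbb–Bbb — a Cb half-diminished seventh chord.
Cb is the root of Cb half-diminished seventh; root in the bass means root position (figured bass 7).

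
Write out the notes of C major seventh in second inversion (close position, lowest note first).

G, B, C, E

The chord tones are C–E–G–B. With the fifth (G) lowest for second inversion: G, B, C, E.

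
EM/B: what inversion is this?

second inversion

EM/B means E major with B in the bass. B is the fifth of E major (E–G#–B), so this is second inversion.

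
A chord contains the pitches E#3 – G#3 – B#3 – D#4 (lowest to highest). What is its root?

E#

The distinct letter names are E#, G#, B#, D#. Arranged as a stack of thirds they read E#–G#–B#–D#, so E# is the root (an E# minor seventh chord).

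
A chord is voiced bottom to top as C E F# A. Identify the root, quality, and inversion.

F# half-diminished seventh, second inversion

The pitch classes C, E, F#, A arrange in thirds as F#–A–C–E: an F# half-diminished seventh chord.
The lowest note is C, the fifth of the chord, so this is second inversion (figured bass 4/3).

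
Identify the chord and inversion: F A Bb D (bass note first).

The distinct note names are F, A, Bb, D. Stacked in thirds they read Bb–D–F–A, which is a major seventh chord on Bb.
F is the fifth of Bb major seventh; fifth in the bass means second inversion (figured bass 4/3).

Bb major seventh, second inversion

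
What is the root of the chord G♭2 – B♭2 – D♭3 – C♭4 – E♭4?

The distinct letter names are Gb, Bb, Db, Cb, Eb. Arranged as a stack of thirds they read Cb–Eb–Gb–Bb–Db, so Cb is the root (a Cb major ninth chord).

Cb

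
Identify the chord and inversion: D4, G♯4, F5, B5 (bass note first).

Reducing to letter names: D, G#, F, B. These stack in thirds as G#–B–D–F — a G# diminished seventh chord.
D is the fifth of G# diminished seventh; fifth in the bass means second inversion (figured bass 4/3).

G# diminished seventh, second inversion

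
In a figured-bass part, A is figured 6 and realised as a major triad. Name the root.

The figures 6 mean the third of the chord is in the bass. If A is the third of a major triad, the root is F (chord tones F–A–C).

F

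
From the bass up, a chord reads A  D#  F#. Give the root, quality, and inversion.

D# diminished, second inversion

The distinct note names are A, D#, F#. Stacked in thirds they read D#–F#–A, which is a diminished triad on D#.
A is the fifth of D# diminished; fifth in the bass means second inversion (figured bass 6/4).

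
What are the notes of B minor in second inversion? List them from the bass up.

F#, B, D

Spelling B minor: B–D–F#. In second inversion the fifth is bass, giving F#, B, D from the bottom.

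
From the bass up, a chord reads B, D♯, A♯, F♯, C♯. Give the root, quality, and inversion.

B major ninth, root position

Reducing to letter names: B, D#, A#, F#, C#. These stack in thirds as B–D#–F#–A#–C# — a B major ninth chord.
With the root (B) in the bass, the chord is in root position.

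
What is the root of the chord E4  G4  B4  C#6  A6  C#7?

A

The distinct letter names are E, G, B, C#, A. Arranged as a stack of thirds they read A–C#–E–G–B, so A is the root (an A dominant ninth chord).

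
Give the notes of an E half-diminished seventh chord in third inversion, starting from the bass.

Spelling E half-diminished seventh: E–G–Bb–D. In third inversion the seventh is bass, giving D, E, G, Bb from the bottom.

D, E, G, Bb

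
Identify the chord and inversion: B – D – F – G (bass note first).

Reducing to letter names: B, D, F, G. These stack in thirds as G–B–D–F — a G dominant seventh chord.
With the third (B) in the bass, the chord is in first inversion (figured bass 6/5).

G dominant seventh, first inversion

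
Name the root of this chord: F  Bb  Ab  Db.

Bb

Reordering F, Bb, Ab, Db into stacked thirds gives Bb–Db–F–Ab; the bottom of that stack, Bb, is the root.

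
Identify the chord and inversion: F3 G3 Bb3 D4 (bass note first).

G minor seventh, third inversion

Reducing to letter names: F, G, Bb, D. These stack in thirds as G–Bb–D–F — a G minor seventh chord.
With the seventh (F) in the bass, the chord is in third inversion (figured bass 4/2).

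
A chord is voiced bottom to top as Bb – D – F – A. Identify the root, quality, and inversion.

The distinct note names are Bb, D, F, A. Stacked in thirds they read Bb–D–F–A, which is a major seventh chord on Bb.
With the root (Bb) in the bass, the chord is in root position (figured bass 7).

Bb major seventh, root position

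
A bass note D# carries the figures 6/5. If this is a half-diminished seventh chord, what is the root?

The figures 6/5 mean the third of the chord is in the bass. If D# is the third of a half-diminished seventh chord, the root is B# (chord tones B#–D#–F#–A#).

B#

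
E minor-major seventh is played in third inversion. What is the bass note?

The seventh of E minor-major seventh (E–G–B–D#) is D#; that is the bass in third inversion.

D#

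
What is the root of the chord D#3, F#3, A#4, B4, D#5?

The distinct letter names are D#, F#, A#, B. Arranged as a stack of thirds they read B–D#–F#–A#, so B is the root (a B major seventh chord).

B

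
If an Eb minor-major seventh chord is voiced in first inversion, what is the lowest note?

In first inversion the third is lowest. For Eb minor-major seventh (Eb–Gb–Bb–D) that is Gb.

Gb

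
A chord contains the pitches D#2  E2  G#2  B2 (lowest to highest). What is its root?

The distinct letter names are D#, E, G#, B. Arranged as a stack of thirds they read E–G#–B–D#, so E is the root (an E major seventh chord).

E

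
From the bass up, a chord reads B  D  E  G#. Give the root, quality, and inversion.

The distinct note names are B, D, E, G#. Stacked in thirds they read E–G#–B–D, which is a dominant seventh chord on E.
The lowest note is B, the fifth of the chord, so this is second inversion (figured bass 4/3).

E dominant seventh, second inversion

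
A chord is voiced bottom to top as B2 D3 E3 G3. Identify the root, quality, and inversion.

The distinct note names are B, D, E, G. Stacked in thirds they read E–G–B–D, which is a minor seventh chord on E.
B is the fifth of E minor seventh; fifth in the bass means second inversion (figured bass 4/3).

E minor seventh, second inversion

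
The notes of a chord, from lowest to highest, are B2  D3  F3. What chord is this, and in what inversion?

Reducing to letter names: B, D, F. These stack in thirds as B–D–F — a B diminished triad.
With the root (B) in the bass, the chord is in root position (figured bass 5/3).

B diminished, root position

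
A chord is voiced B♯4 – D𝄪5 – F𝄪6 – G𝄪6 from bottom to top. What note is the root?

Reordering B#, D##, F##, G## into stacked thirds gives G##–B#–D##–F##; the bottom of that stack, G##, is the root.

G##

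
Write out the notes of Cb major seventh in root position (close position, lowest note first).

Cb major seventh is Cb–Eb–Gb–Bb. Root position puts the root (Cb) in the bass, with the remaining tones above: Cb, Eb, Gb, Bb.

Cb, Eb, Gb, Bb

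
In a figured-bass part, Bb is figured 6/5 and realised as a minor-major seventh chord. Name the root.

The figures 6/5 mean the third of the chord is in the bass. If Bb is the third of a minor-major seventh chord, the root is G (chord tones G–Bb–D–F#).

G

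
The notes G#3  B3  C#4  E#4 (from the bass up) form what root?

G#, B, C#, E# are the tones of a C# dominant seventh chord (C#–E#–G#–B), making C# the root.

C#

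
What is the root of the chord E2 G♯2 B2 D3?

E

E, G#, B, D are the tones of an E dominant seventh chord (E–G#–B–D), making E the root.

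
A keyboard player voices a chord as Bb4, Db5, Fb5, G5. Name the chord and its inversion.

Reducing to letter names: Bb, Db, Fb, G. These stack in thirds as G–Bb–Db–Fb — a G diminished seventh chord.
With the third (Bb) in the bass, the chord is in first inversion (figured bass 6/5).

G diminished seventh, first inversion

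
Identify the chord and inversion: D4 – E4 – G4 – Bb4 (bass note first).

The pitch classes D, E, G, Bb arrange in thirds as E–G–Bb–D: an E half-diminished seventh chord.
D is the seventh of E half-diminished seventh; seventh in the bass means third inversion (figured bass 4/2).

E half-diminished seventh, third inversion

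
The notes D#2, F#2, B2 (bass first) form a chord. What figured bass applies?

6

The notes D#, F#, B stack in thirds as B–D#–F# — a B major triad. The bass D# is the third, so this is first inversion: figured 6.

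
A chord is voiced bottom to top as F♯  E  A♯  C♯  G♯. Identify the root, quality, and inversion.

The pitch classes F#, E, A#, C#, G# arrange in thirds as F#–A#–C#–E–G#: an F# dominant ninth chord.
F# is the root of F# dominant ninth; root in the bass means root position.

F# dominant ninth, root position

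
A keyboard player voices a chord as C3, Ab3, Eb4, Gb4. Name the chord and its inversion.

Ab dominant seventh, first inversion

The distinct note names are C, Ab, Eb, Gb. Stacked in thirds they read Ab–C–Eb–Gb, which is a dominant seventh chord on Ab.
C is the third of Ab dominant seventh; third in the bass means first inversion (figured bass 6/5).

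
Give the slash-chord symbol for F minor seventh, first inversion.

Fm7/Ab

First inversion of F minor seventh has the third (Ab) in the bass. As a slash chord: Fm7/Ab.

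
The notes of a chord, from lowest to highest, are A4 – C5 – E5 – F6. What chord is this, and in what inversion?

The distinct note names are A, C, E, F. Stacked in thirds they read F–A–C–E, which is a major seventh chord on F.
A is the third of F major seventh; third in the bass means first inversion (figured bass 6/5).

F major seventh, first inversion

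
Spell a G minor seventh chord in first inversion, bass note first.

Spelling G minor seventh: G–Bb–D–F. In first inversion the third is bass, giving Bb, D, F, G from the bottom.

Bb, D, F, G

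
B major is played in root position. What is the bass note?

B

B major is B–D#–F#. Root position places the root in the bass: B.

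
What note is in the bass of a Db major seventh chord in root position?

Db

The root of Db major seventh (Db–F–Ab–C) is Db; that is the bass in root position.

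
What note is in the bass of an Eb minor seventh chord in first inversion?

Gb

Eb minor seventh is Eb–Gb–Bb–Db. First inversion places the third in the bass: Gb.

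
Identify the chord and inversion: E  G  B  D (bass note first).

The pitch classes E, G, B, D arrange in thirds as E–G–B–D: an E minor seventh chord.
The lowest note is E, the root of the chord, so this is root position (figured bass 7).

E minor seventh, root position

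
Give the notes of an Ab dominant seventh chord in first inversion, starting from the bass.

The chord tones are Ab–C–Eb–Gb. With the third (C) lowest for first inversion: C, Eb, Gb, Ab.

C, Eb, Gb, Ab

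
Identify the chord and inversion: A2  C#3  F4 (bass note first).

Reducing to letter names: A, C#, F. These stack in thirds as F–A–C# — an F augmented triad.
With the third (A) in the bass, the chord is in first inversion (figured bass 6).

F augmented, first inversion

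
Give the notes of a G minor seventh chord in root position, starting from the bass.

G, Bb, D, F

The chord tones are G–Bb–D–F. With the root (G) lowest for root position: G, Bb, D, F.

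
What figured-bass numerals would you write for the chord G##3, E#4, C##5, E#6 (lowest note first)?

The notes G##, E#, C## stack in thirds as C##–E#–G## — a C## minor triad. The bass G## is the fifth, so this is second inversion: figured 6/4.

6/4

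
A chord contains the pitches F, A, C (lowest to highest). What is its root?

F

The distinct letter names are F, A, C. Arranged as a stack of thirds they read F–A–C, so F is the root (an F major triad).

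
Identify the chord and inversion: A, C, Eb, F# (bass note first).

F# diminished seventh, first inversion

Reducing to letter names: A, C, Eb, F#. These stack in thirds as F#–A–C–Eb — an F# diminished seventh chord.
With the third (A) in the bass, the chord is in first inversion (figured bass 6/5).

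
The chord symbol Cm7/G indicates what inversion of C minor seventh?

Cm7/G means C minor seventh with G in the bass. G is the fifth of C minor seventh (C–Eb–G–Bb), so this is second inversion.

second inversion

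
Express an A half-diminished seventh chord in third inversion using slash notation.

Third inversion of A half-diminished seventh has the seventh (G) in the bass. As a slash chord: Aø7/G.

Aø7/G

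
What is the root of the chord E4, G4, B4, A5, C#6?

The distinct letter names are E, G, B, A, C#. Arranged as a stack of thirds they read A–C#–E–G–B, so A is the root (an A dominant ninth chord).

A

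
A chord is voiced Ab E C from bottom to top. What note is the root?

Ab

Ab, E, C are the tones of an Ab augmented triad (Ab–C–E), making Ab the root.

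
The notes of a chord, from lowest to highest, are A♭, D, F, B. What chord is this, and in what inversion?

B diminished seventh, third inversion

The pitch classes Ab, D, F, B arrange in thirds as B–D–F–Ab: a B diminished seventh chord.
Ab is the seventh of B diminished seventh; seventh in the bass means third inversion (figured bass 4/2).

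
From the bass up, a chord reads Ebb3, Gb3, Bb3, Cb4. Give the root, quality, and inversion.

Cb minor-major seventh, first inversion

The distinct note names are Ebb, Gb, Bb, Cb. Stacked in thirds they read Cb–Ebb–Gb–Bb, which is a minor-major seventh chord on Cb.
With the third (Ebb) in the bass, the chord is in first inversion (figured bass 6/5).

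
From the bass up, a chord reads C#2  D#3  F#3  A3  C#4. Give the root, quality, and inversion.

The distinct note names are C#, D#, F#, A. Stacked in thirds they read D#–F#–A–C#, which is a half-diminished seventh chord on D#.
The lowest note is C#, the seventh of the chord, so this is third inversion (figured bass 4/2).

D# half-diminished seventh, third inversion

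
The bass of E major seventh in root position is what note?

E

In root position the root is lowest. For E major seventh (E–G#–B–D#) that is E.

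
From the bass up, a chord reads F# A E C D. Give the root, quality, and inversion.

D dominant ninth, first inversion

The pitch classes F#, A, E, C, D arrange in thirds as D–F#–A–C–E: a D dominant ninth chord.
With the third (F#) in the bass, the chord is in first inversion.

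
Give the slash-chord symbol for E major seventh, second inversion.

Second inversion of E major seventh has the fifth (B) in the bass. As a slash chord: Emaj7/B.

Emaj7/B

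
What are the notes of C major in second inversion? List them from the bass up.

C major is C–E–G. Second inversion puts the fifth (G) in the bass, with the remaining tones above: G, C, E.

G, C, E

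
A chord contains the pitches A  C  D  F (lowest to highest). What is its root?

The distinct letter names are A, C, D, F. Arranged as a stack of thirds they read D–F–A–C, so D is the root (a D minor seventh chord).

D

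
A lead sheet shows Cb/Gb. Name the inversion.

second inversion

Cb/Gb means Cb major with Gb in the bass. Gb is the fifth of Cb major (Cb–Eb–Gb), so this is second inversion.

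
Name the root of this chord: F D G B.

G

The distinct letter names are F, D, G, B. Arranged as a stack of thirds they read G–B–D–F, so G is the root (a G dominant seventh chord).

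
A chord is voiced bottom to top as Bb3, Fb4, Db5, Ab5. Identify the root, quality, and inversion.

Bb half-diminished seventh, root position

The distinct note names are Bb, Fb, Db, Ab. Stacked in thirds they read Bb–Db–Fb–Ab, which is a half-diminished seventh chord on Bb.
Bb is the root of Bb half-diminished seventh; root in the bass means root position (figured bass 7).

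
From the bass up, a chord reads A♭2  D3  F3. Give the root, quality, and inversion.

The pitch classes Ab, D, F arrange in thirds as D–F–Ab: a D diminished triad.
Ab is the fifth of D diminished; fifth in the bass means second inversion (figured bass 6/4).

D diminished, second inversion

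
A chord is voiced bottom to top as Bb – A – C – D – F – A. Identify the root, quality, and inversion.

Bb major ninth, root position

The distinct note names are Bb, A, C, D, F. Stacked in thirds they read Bb–D–F–A–C, which is a major ninth chord on Bb.
With the root (Bb) in the bass, the chord is in root position.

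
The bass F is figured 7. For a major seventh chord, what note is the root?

The figures 7 mean the root of the chord is in the bass. If F is the root of a major seventh chord, the root is F (chord tones F–A–C–E).

F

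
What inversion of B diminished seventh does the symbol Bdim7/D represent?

first inversion

Bdim7/D means B diminished seventh with D in the bass. D is the third of B diminished seventh (B–D–F–Ab), so this is first inversion.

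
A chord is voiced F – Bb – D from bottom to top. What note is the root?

The distinct letter names are F, Bb, D. Arranged as a stack of thirds they read Bb–D–F, so Bb is the root (a Bb major triad).

Bb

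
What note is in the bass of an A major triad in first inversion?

C#

In first inversion the third is lowest. For A major (A–C#–E) that is C#.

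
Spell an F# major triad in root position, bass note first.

F# major is F#–A#–C#. Root position puts the root (F#) in the bass, with the remaining tones above: F#, A#, C#.

F#, A#, C#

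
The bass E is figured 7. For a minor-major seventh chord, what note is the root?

E

The figures 7 mean the root of the chord is in the bass. If E is the root of a minor-major seventh chord, the root is E (chord tones E–G–B–D#).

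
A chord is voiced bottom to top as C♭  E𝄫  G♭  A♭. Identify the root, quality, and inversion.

Ab half-diminished seventh, first inversion

The distinct note names are Cb, Ebb, Gb, Ab. Stacked in thirds they read Ab–Cb–Ebb–Gb, which is a half-diminished seventh chord on Ab.
The lowest note is Cb, the third of the chord, so this is first inversion (figured bass 6/5).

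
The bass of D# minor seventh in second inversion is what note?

A#

In second inversion the fifth is lowest. For D# minor seventh (D#–F#–A#–C#) that is A#.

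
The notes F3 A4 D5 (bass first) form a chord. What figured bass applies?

The notes F, A, D stack in thirds as D–F–A — a D minor triad. The bass F is the third, so this is first inversion: figured 6.

6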